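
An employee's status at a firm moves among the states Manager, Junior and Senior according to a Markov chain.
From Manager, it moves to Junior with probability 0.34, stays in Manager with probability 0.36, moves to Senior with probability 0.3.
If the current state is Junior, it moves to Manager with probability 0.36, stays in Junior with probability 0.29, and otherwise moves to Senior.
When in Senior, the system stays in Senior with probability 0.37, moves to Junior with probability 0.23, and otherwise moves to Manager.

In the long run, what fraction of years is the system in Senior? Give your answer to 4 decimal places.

0.3381

Let the stationary distribution be π with π = πP and π_1 + π_2 + π_3 = 1.
π_1 = 0.36·π_1 + 0.36·π_2 + 0.4·π_3
π_2 = 0.34·π_1 + 0.29·π_2 + 0.23·π_3
Solving with the normalization constraint gives π = (0.3735, 0.2884, 0.3381).
So the stationary probability of Senior is 0.3381.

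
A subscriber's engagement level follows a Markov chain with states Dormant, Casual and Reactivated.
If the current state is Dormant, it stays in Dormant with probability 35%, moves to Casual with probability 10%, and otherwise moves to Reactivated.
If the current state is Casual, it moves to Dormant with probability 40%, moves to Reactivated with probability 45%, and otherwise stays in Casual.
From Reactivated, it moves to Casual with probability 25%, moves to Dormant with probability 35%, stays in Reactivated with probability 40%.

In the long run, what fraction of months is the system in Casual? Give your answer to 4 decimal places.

Let the stationary distribution be π with π = πP and π_1 + π_2 + π_3 = 1.
π_1 = 0.35·π_1 + 0.4·π_2 + 0.35·π_3
π_2 = 0.1·π_1 + 0.15·π_2 + 0.25·π_3
Solving with the normalization constraint gives π = (0.3589, 0.1783, 0.4628).
So the stationary probability of Casual is 0.1783.

0.1783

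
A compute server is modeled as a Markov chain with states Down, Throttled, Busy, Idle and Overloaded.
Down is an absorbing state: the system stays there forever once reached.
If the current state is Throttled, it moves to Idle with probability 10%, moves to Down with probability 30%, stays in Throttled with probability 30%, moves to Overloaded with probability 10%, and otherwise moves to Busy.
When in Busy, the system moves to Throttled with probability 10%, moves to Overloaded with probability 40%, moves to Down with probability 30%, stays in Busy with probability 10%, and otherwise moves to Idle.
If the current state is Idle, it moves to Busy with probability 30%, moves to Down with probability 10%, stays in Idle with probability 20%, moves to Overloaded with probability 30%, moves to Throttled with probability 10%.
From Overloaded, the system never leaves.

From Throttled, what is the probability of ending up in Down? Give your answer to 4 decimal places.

Let h(s) be the probability of absorption at Down starting from transient state s. Then h(Down) = 1 and h(Overloaded) = 0. By first-step analysis:
h(Throttled) = 0.3·1 + 0.3·h(Throttled) + 0.2·h(Busy) + 0.1·h(Idle) + 0.1·0
h(Busy) = 0.3·1 + 0.1·h(Throttled) + 0.1·h(Busy) + 0.1·h(Idle) + 0.4·0
h(Idle) = 0.1·1 + 0.1·h(Throttled) + 0.3·h(Busy) + 0.2·h(Idle) + 0.3·0
Solving: h(Throttled) = 0.6071, h(Busy) = 0.4415, h(Idle) = 0.3664.
Starting from Throttled, the probability is 0.6071.

0.6071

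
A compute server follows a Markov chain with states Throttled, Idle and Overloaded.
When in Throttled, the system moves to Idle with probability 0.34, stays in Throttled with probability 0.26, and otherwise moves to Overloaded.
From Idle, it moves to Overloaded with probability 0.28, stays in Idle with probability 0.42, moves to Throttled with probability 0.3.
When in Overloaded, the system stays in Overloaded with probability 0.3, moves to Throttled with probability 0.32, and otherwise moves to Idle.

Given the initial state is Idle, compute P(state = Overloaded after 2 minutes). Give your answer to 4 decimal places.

Sum over the intermediate state after 1 minute:
P = P(Idle→Throttled)·P(Throttled→Overloaded) + P(Idle→Idle)·P(Idle→Overloaded) + P(Idle→Overloaded)·P(Overloaded→Overloaded)
  = 0.3×0.4 + 0.42×0.28 + 0.28×0.3
  = 0.1200 + 0.1176 + 0.0840 = 0.3216

0.3216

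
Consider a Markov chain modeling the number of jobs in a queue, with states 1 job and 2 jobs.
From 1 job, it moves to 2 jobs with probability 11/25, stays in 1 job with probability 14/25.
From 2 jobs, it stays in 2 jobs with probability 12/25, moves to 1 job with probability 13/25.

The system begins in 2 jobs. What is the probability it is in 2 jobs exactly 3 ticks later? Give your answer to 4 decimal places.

0.4584

Propagate the distribution vector 3 ticks from 2 jobs.
After 0 ticks: (0.0000, 1.0000)
After 1 tick: (0.5200, 0.4800)
After 2 ticks: (0.5408, 0.4592)
After 3 ticks: (0.5416, 0.4584)
P(in 2 jobs after 3 ticks) = 0.4584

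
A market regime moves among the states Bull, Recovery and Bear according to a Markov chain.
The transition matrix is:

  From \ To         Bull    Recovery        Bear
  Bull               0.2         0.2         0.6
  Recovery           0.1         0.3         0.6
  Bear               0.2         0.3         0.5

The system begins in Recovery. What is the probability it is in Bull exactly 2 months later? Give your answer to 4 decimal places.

0.1700

Sum over the intermediate state after 1 month:
P = P(Recovery→Bull)·P(Bull→Bull) + P(Recovery→Recovery)·P(Recovery→Bull) + P(Recovery→Bear)·P(Bear→Bull)
  = 0.1×0.2 + 0.3×0.1 + 0.6×0.2
  = 0.0200 + 0.0300 + 0.1200 = 0.1700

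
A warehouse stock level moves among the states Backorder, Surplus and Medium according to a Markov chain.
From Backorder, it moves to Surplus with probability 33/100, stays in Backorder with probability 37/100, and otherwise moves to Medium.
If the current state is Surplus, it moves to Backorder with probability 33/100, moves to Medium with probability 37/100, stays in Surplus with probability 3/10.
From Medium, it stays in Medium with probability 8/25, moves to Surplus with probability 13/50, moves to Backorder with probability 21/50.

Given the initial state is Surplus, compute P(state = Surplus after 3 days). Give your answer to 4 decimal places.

0.2982

Propagate the distribution vector 3 days from Surplus.
After 0 days: (0.0000, 1.0000, 0.0000)
After 1 day: (0.3300, 0.3000, 0.3700)
After 2 days: (0.3765, 0.2951, 0.3284)
After 3 days: (0.3746, 0.2982, 0.3272)
P(in Surplus after 3 days) = 0.2982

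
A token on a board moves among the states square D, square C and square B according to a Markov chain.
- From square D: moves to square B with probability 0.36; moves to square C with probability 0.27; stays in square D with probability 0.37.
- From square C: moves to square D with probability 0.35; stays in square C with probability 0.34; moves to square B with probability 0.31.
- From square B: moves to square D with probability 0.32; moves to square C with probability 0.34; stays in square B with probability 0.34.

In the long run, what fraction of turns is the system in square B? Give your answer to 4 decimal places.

Let the stationary distribution be π with π = πP and π_1 + π_2 + π_3 = 1.
π_1 = 0.37·π_1 + 0.35·π_2 + 0.32·π_3
π_2 = 0.27·π_1 + 0.34·π_2 + 0.34·π_3
Solving with the normalization constraint gives π = (0.3468, 0.3157, 0.3375).
So the stationary probability of square B is 0.3375.

0.3375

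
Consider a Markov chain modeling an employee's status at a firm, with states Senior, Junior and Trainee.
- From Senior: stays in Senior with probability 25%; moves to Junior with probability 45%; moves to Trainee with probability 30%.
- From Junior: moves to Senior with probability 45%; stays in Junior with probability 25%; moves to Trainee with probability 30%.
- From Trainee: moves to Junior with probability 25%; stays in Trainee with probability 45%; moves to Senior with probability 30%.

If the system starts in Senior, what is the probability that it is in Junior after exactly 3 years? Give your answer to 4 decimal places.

Propagate the distribution vector 3 years from Senior.
After 0 years: (1.0000, 0.0000, 0.0000)
After 1 year: (0.2500, 0.4500, 0.3000)
After 2 years: (0.3550, 0.3000, 0.3450)
After 3 years: (0.3273, 0.3210, 0.3518)
P(in Junior after 3 years) = 0.3210

0.3210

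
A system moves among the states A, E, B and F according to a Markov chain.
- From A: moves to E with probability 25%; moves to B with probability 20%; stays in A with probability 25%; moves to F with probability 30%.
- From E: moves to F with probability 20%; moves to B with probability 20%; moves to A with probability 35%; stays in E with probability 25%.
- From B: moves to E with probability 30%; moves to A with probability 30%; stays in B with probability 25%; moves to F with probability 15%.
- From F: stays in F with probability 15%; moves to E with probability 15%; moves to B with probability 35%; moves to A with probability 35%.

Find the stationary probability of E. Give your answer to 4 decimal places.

0.2414

Let the stationary distribution be π with π = πP and π_1 + π_2 + π_3 + π_4 = 1.
π_1 = 0.25·π_1 + 0.35·π_2 + 0.3·π_3 + 0.35·π_4
π_2 = 0.25·π_1 + 0.25·π_2 + 0.3·π_3 + 0.15·π_4
π_3 = 0.2·π_1 + 0.2·π_2 + 0.25·π_3 + 0.35·π_4
Solving with the normalization constraint gives π = (0.3071, 0.2414, 0.2434, 0.2081).
So the stationary probability of E is 0.2414.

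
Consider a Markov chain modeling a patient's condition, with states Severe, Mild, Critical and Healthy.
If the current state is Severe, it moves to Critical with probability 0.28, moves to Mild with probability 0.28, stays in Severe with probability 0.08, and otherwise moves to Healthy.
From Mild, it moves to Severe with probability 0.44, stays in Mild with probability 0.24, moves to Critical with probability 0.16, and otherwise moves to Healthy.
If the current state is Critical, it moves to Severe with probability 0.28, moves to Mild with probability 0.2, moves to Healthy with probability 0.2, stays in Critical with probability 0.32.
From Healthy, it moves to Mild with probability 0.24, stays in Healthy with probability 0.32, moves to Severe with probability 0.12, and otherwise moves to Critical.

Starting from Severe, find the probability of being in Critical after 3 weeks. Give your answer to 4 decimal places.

Propagate the distribution vector 3 weeks from Severe.
After 0 weeks: (1.0000, 0.0000, 0.0000, 0.0000)
After 1 week: (0.0800, 0.2800, 0.2800, 0.3600)
After 2 weeks: (0.2512, 0.2320, 0.2720, 0.2448)
After 3 weeks: (0.2277, 0.2392, 0.2728, 0.2603)
P(in Critical after 3 weeks) = 0.2728

0.2728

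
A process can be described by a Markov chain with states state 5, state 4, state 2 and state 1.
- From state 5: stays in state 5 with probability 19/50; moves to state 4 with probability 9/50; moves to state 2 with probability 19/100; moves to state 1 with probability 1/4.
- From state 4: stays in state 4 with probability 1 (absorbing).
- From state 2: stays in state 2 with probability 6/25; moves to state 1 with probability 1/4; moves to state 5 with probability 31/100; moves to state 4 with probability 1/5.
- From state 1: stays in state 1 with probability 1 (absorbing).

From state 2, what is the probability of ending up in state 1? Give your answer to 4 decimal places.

Let h(s) be the probability of absorption at state 1 starting from transient state s. Then h(state 1) = 1 and h(state 4) = 0. By first-step analysis:
h(state 5) = 0.38·h(state 5) + 0.18·0 + 0.19·h(state 2) + 0.25·1
h(state 2) = 0.31·h(state 5) + 0.2·0 + 0.24·h(state 2) + 0.25·1
Solving: h(state 5) = 0.5760, h(state 2) = 0.5639.
Starting from state 2, the probability is 0.5639.

0.5639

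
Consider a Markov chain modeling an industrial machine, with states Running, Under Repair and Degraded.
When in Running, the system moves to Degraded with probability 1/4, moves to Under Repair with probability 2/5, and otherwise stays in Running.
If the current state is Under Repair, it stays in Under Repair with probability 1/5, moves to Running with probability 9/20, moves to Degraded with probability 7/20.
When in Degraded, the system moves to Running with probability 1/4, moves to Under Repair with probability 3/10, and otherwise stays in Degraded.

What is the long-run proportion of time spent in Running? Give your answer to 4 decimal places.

0.3454

Let the stationary distribution be π with π = πP and π_1 + π_2 + π_3 = 1.
π_1 = 0.35·π_1 + 0.45·π_2 + 0.25·π_3
π_2 = 0.4·π_1 + 0.2·π_2 + 0.3·π_3
Solving with the normalization constraint gives π = (0.3454, 0.3041, 0.3505).
So the stationary probability of Running is 0.3454.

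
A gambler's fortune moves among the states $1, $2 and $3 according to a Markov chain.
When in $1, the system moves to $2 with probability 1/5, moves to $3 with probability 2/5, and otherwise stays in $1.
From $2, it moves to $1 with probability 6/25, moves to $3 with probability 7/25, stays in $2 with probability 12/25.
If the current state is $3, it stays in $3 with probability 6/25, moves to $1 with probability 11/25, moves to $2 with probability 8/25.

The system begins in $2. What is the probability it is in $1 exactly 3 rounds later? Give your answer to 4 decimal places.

0.3530

Propagate the distribution vector 3 rounds from $2.
After 0 rounds: (0.0000, 1.0000, 0.0000)
After 1 round: (0.2400, 0.4800, 0.2800)
After 2 rounds: (0.3344, 0.3680, 0.2976)
After 3 rounds: (0.3530, 0.3388, 0.3082)
P(in $1 after 3 rounds) = 0.3530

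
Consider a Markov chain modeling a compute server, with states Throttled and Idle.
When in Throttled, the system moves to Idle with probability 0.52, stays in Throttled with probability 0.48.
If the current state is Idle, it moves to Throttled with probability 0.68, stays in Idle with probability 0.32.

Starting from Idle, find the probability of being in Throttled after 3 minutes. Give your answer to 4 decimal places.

0.5712

Propagate the distribution vector 3 minutes from Idle.
After 0 minutes: (0.0000, 1.0000)
After 1 minute: (0.6800, 0.3200)
After 2 minutes: (0.5440, 0.4560)
After 3 minutes: (0.5712, 0.4288)
P(in Throttled after 3 minutes) = 0.5712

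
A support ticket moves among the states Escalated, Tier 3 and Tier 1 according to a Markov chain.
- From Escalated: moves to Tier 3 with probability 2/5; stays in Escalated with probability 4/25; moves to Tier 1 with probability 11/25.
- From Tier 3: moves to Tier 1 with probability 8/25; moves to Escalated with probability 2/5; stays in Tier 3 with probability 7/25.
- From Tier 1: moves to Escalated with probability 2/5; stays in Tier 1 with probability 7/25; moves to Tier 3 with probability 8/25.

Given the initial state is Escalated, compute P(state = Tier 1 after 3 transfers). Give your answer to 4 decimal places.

Propagate the distribution vector 3 transfers from Escalated.
After 0 transfers: (1.0000, 0.0000, 0.0000)
After 1 transfer: (0.1600, 0.4000, 0.4400)
After 2 transfers: (0.3616, 0.3168, 0.3216)
After 3 transfers: (0.3132, 0.3363, 0.3505)
P(in Tier 1 after 3 transfers) = 0.3505

0.3505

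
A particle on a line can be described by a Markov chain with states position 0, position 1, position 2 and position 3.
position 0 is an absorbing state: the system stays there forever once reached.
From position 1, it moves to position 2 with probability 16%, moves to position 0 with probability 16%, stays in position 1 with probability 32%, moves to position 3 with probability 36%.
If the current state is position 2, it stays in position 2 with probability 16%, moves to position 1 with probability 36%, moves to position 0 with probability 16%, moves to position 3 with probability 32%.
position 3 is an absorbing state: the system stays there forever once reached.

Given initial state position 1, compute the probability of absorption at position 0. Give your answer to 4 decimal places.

Let h(s) be the probability of absorption at position 0 starting from transient state s. Then h(position 0) = 1 and h(position 3) = 0. By first-step analysis:
h(position 1) = 0.16·1 + 0.32·h(position 1) + 0.16·h(position 2) + 0.36·0
h(position 2) = 0.16·1 + 0.36·h(position 1) + 0.16·h(position 2) + 0.32·0
Solving: h(position 1) = 0.3115, h(position 2) = 0.3240.
Starting from position 1, the probability is 0.3115.

0.3115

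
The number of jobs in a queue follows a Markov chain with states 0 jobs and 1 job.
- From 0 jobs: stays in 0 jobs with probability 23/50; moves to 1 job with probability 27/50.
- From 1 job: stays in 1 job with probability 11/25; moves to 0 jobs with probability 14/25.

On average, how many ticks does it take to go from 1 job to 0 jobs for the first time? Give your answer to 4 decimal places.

1.7857

Let t(s) be the expected number of ticks to first reach 0 jobs from state s, with t(0 jobs) = 0. Conditioning on the first tick:
t(1 job) = 1 + 0.44·t(1 job)
Solving: t(1 job) = 1.7857.
Expected ticks from 1 job to 0 jobs: 1.7857.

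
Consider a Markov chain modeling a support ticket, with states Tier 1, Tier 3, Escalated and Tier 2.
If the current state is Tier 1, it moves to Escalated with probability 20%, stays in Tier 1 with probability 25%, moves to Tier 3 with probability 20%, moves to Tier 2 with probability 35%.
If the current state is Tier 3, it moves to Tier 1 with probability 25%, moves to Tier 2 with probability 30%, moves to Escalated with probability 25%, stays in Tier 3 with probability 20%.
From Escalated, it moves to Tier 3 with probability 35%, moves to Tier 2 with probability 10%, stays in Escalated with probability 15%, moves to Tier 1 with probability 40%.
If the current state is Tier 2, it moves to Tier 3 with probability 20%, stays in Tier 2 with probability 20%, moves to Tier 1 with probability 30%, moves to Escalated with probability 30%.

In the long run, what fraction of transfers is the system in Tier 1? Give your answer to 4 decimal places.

0.2960

Let the stationary distribution be π with π = πP and π_1 + π_2 + π_3 + π_4 = 1.
π_1 = 0.25·π_1 + 0.25·π_2 + 0.4·π_3 + 0.3·π_4
π_2 = 0.2·π_1 + 0.2·π_2 + 0.35·π_3 + 0.2·π_4
π_3 = 0.2·π_1 + 0.25·π_2 + 0.15·π_3 + 0.3·π_4
Solving with the normalization constraint gives π = (0.2960, 0.2337, 0.2250, 0.2453).
So the stationary probability of Tier 1 is 0.2960.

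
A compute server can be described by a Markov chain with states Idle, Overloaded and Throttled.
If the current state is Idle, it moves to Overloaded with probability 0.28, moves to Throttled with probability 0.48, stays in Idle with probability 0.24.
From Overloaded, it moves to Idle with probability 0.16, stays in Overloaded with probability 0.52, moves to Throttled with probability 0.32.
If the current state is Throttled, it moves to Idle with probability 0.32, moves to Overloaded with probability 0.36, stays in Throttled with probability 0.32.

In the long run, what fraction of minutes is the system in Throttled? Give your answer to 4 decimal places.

Let the stationary distribution be π with π = πP and π_1 + π_2 + π_3 = 1.
π_1 = 0.24·π_1 + 0.16·π_2 + 0.32·π_3
π_2 = 0.28·π_1 + 0.52·π_2 + 0.36·π_3
Solving with the normalization constraint gives π = (0.2361, 0.4061, 0.3578).
So the stationary probability of Throttled is 0.3578.

0.3578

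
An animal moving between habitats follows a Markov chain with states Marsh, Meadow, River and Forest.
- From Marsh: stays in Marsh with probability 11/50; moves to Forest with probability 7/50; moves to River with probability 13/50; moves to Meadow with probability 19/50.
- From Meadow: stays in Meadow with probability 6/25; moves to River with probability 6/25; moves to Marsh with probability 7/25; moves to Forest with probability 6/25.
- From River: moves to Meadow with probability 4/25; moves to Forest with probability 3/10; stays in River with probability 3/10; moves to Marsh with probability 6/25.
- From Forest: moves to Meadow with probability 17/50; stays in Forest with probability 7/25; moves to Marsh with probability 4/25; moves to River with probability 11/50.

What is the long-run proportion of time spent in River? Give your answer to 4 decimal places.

Let the stationary distribution be π with π = πP and π_1 + π_2 + π_3 + π_4 = 1.
π_1 = 0.22·π_1 + 0.28·π_2 + 0.24·π_3 + 0.16·π_4
π_2 = 0.38·π_1 + 0.24·π_2 + 0.16·π_3 + 0.34·π_4
π_3 = 0.26·π_1 + 0.24·π_2 + 0.3·π_3 + 0.22·π_4
Solving with the normalization constraint gives π = (0.2271, 0.2756, 0.2550, 0.2423).
So the stationary probability of River is 0.2550.

0.2550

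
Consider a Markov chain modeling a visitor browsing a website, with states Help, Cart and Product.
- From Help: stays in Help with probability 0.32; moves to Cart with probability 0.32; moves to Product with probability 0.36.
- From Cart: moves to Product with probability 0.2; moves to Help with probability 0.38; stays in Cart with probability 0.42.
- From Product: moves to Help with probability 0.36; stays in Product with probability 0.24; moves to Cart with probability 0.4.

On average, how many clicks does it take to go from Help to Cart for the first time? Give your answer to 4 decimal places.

2.8926

Let t(s) be the expected number of clicks to first reach Cart from state s, with t(Cart) = 0. Conditioning on the first click:
t(Help) = 1 + 0.32·t(Help) + 0.36·t(Product)
t(Product) = 1 + 0.36·t(Help) + 0.24·t(Product)
Solving: t(Help) = 2.8926, t(Product) = 2.6860.
Expected clicks from Help to Cart: 2.8926.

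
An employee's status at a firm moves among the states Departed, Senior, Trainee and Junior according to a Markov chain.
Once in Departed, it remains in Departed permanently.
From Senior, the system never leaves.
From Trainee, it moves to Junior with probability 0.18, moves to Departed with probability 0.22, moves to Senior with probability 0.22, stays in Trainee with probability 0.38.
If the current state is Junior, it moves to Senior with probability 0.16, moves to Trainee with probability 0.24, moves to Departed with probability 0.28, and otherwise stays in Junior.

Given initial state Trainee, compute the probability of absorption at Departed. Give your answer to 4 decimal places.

0.5285

Let h(s) be the probability of absorption at Departed starting from transient state s. Then h(Departed) = 1 and h(Senior) = 0. By first-step analysis:
h(Trainee) = 0.22·1 + 0.22·0 + 0.38·h(Trainee) + 0.18·h(Junior)
h(Junior) = 0.28·1 + 0.16·0 + 0.24·h(Trainee) + 0.32·h(Junior)
Solving: h(Trainee) = 0.5285, h(Junior) = 0.5983.
Starting from Trainee, the probability is 0.5285.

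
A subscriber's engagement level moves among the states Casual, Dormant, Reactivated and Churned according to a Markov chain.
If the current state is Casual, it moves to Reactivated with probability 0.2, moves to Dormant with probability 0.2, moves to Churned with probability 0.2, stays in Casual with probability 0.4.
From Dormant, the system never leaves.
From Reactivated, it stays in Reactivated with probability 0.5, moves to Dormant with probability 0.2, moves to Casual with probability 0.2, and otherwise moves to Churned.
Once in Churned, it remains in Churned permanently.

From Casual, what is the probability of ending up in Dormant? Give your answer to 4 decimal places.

Let h(s) be the probability of absorption at Dormant starting from transient state s. Then h(Dormant) = 1 and h(Churned) = 0. By first-step analysis:
h(Casual) = 0.4·h(Casual) + 0.2·1 + 0.2·h(Reactivated) + 0.2·0
h(Reactivated) = 0.2·h(Casual) + 0.2·1 + 0.5·h(Reactivated) + 0.1·0
Solving: h(Casual) = 0.5385, h(Reactivated) = 0.6154.
Starting from Casual, the probability is 0.5385.

0.5385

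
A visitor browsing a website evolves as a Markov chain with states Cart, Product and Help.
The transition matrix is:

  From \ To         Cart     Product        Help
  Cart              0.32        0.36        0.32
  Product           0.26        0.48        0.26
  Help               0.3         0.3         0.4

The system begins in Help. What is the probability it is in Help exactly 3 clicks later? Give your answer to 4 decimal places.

0.3244

Propagate the distribution vector 3 clicks from Help.
After 0 clicks: (0.0000, 0.0000, 1.0000)
After 1 click: (0.3000, 0.3000, 0.4000)
After 2 clicks: (0.2940, 0.3720, 0.3340)
After 3 clicks: (0.2910, 0.3846, 0.3244)
P(in Help after 3 clicks) = 0.3244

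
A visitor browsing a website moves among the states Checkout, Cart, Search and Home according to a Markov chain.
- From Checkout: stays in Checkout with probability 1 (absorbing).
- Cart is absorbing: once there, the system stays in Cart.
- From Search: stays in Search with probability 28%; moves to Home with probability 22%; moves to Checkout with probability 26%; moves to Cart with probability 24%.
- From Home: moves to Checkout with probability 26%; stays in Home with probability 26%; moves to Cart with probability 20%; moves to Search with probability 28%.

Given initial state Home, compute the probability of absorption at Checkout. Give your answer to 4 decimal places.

Let h(s) be the probability of absorption at Checkout starting from transient state s. Then h(Checkout) = 1 and h(Cart) = 0. By first-step analysis:
h(Search) = 0.26·1 + 0.24·0 + 0.28·h(Search) + 0.22·h(Home)
h(Home) = 0.26·1 + 0.2·0 + 0.28·h(Search) + 0.26·h(Home)
Solving: h(Search) = 0.5297, h(Home) = 0.5518.
Starting from Home, the probability is 0.5518.

0.5518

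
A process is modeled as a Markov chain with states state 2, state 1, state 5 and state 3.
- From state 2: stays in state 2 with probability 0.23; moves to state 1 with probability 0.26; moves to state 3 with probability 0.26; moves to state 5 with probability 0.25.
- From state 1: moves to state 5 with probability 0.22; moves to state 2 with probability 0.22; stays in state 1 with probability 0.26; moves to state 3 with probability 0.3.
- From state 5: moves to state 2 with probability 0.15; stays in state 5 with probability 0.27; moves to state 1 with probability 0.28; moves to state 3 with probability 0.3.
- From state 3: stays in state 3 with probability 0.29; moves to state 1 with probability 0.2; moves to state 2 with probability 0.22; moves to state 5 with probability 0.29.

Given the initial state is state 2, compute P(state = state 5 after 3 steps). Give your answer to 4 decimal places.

Propagate the distribution vector 3 steps from state 2.
After 0 steps: (1.0000, 0.0000, 0.0000, 0.0000)
After 1 step: (0.2300, 0.2600, 0.2500, 0.2600)
After 2 steps: (0.2048, 0.2494, 0.2576, 0.2882)
After 3 steps: (0.2040, 0.2479, 0.2592, 0.2889)
P(in state 5 after 3 steps) = 0.2592

0.2592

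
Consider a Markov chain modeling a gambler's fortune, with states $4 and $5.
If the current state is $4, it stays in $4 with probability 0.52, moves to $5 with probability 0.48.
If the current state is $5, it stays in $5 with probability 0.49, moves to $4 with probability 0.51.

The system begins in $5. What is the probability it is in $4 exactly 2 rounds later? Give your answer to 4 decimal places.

Sum over the intermediate state after 1 round:
P = P($5→$4)·P($4→$4) + P($5→$5)·P($5→$4)
  = 0.51×0.52 + 0.49×0.51
  = 0.2652 + 0.2499 = 0.5151

0.5151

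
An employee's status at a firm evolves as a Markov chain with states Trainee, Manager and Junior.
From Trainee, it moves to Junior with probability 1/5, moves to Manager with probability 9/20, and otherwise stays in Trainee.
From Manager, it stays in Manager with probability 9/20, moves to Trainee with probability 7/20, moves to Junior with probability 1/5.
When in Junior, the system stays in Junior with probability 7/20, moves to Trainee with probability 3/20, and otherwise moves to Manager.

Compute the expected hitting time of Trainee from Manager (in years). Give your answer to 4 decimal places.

3.3010

Let t(s) be the expected number of years to first reach Trainee from state s, with t(Trainee) = 0. Conditioning on the first year:
t(Manager) = 1 + 0.45·t(Manager) + 0.2·t(Junior)
t(Junior) = 1 + 0.5·t(Manager) + 0.35·t(Junior)
Solving: t(Manager) = 3.3010, t(Junior) = 4.0777.
Expected years from Manager to Trainee: 3.3010.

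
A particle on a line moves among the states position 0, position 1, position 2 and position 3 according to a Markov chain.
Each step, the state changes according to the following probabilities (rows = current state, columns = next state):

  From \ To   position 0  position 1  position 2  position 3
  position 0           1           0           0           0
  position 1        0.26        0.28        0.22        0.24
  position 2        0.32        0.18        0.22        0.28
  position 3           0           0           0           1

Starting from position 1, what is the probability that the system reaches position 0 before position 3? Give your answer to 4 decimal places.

Let h(s) be the probability of absorption at position 0 starting from transient state s. Then h(position 0) = 1 and h(position 3) = 0. By first-step analysis:
h(position 1) = 0.26·1 + 0.28·h(position 1) + 0.22·h(position 2) + 0.24·0
h(position 2) = 0.32·1 + 0.18·h(position 1) + 0.22·h(position 2) + 0.28·0
Solving: h(position 1) = 0.5234, h(position 2) = 0.5310.
Starting from position 1, the probability is 0.5234.

0.5234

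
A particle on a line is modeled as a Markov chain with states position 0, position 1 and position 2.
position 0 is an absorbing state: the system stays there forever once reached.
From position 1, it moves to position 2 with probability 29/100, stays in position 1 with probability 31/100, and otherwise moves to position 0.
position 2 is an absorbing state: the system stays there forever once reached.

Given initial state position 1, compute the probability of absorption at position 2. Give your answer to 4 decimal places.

Let h(s) be the probability of absorption at position 2 starting from transient state s. Then h(position 2) = 1 and h(position 0) = 0. By first-step analysis:
h(position 1) = 0.4·0 + 0.31·h(position 1) + 0.29·1
Solving: h(position 1) = 0.4203.
Starting from position 1, the probability is 0.4203.

0.4203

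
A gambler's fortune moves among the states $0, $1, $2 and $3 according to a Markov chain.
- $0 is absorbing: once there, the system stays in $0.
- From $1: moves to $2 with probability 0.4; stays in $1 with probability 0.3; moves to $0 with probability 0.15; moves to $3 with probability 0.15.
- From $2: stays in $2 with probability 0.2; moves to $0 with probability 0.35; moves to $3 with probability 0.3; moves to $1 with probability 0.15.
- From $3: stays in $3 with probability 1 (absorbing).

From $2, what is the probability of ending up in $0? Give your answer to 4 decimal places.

Let h(s) be the probability of absorption at $0 starting from transient state s. Then h($0) = 1 and h($3) = 0. By first-step analysis:
h($1) = 0.15·1 + 0.3·h($1) + 0.4·h($2) + 0.15·0
h($2) = 0.35·1 + 0.15·h($1) + 0.2·h($2) + 0.3·0
Solving: h($1) = 0.5200, h($2) = 0.5350.
Starting from $2, the probability is 0.5350.

0.5350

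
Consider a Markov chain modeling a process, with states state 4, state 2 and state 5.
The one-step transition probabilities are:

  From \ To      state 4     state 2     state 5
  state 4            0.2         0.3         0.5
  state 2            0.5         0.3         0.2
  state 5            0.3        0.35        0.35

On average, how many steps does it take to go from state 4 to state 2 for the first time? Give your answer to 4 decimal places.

3.1081

Let t(s) be the expected number of steps to first reach state 2 from state s, with t(state 2) = 0. Conditioning on the first step:
t(state 4) = 1 + 0.2·t(state 4) + 0.5·t(state 5)
t(state 5) = 1 + 0.3·t(state 4) + 0.35·t(state 5)
Solving: t(state 4) = 3.1081, t(state 5) = 2.9730.
Expected steps from state 4 to state 2: 3.1081.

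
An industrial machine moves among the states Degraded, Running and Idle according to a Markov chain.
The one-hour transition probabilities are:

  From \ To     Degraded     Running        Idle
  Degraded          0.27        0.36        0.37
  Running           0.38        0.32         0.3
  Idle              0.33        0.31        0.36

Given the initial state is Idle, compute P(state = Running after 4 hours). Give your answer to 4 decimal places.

0.3296

Propagate the distribution vector 4 hours from Idle.
After 0 hours: (0.0000, 0.0000, 1.0000)
After 1 hour: (0.3300, 0.3100, 0.3600)
After 2 hours: (0.3257, 0.3296, 0.3447)
After 3 hours: (0.3269, 0.3296, 0.3435)
After 4 hours: (0.3269, 0.3296, 0.3435)
P(in Running after 4 hours) = 0.3296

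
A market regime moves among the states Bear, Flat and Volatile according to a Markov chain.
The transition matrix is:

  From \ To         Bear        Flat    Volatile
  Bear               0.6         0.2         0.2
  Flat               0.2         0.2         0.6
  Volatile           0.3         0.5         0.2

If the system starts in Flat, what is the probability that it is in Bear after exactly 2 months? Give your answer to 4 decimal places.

Sum over the intermediate state after 1 month:
P = P(Flat→Bear)·P(Bear→Bear) + P(Flat→Flat)·P(Flat→Bear) + P(Flat→Volatile)·P(Volatile→Bear)
  = 0.2×0.6 + 0.2×0.2 + 0.6×0.3
  = 0.1200 + 0.0400 + 0.1800 = 0.3400

0.3400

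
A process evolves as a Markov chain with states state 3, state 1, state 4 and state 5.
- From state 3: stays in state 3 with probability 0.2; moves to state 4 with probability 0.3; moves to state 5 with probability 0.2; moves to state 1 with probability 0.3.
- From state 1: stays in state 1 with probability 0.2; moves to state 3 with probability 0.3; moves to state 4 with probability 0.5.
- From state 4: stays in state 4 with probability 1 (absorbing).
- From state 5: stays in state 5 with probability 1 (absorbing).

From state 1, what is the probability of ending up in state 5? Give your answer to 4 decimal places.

Let h(s) be the probability of absorption at state 5 starting from transient state s. Then h(state 5) = 1 and h(state 4) = 0. By first-step analysis:
h(state 3) = 0.2·h(state 3) + 0.3·h(state 1) + 0.3·0 + 0.2·1
h(state 1) = 0.3·h(state 3) + 0.2·h(state 1) + 0.5·0
Solving: h(state 3) = 0.2909, h(state 1) = 0.1091.
Starting from state 1, the probability is 0.1091.

0.1091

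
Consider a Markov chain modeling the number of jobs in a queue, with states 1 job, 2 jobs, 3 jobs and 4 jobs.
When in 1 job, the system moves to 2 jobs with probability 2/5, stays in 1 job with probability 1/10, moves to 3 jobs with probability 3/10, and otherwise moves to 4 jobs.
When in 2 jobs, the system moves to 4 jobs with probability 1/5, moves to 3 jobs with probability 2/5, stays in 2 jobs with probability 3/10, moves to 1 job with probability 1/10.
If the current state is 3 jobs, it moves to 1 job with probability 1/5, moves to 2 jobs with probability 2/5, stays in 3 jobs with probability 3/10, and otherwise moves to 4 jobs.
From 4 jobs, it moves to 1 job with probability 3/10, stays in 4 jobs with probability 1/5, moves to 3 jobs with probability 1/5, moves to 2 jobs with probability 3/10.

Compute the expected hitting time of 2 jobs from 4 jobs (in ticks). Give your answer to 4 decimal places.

2.8760

Let t(s) be the expected number of ticks to first reach 2 jobs from state s, with t(2 jobs) = 0. Conditioning on the first tick:
t(1 job) = 1 + 0.1·t(1 job) + 0.3·t(3 jobs) + 0.2·t(4 jobs)
t(3 jobs) = 1 + 0.2·t(1 job) + 0.3·t(3 jobs) + 0.1·t(4 jobs)
t(4 jobs) = 1 + 0.3·t(1 job) + 0.2·t(3 jobs) + 0.2·t(4 jobs)
Solving: t(1 job) = 2.6121, t(3 jobs) = 2.5858, t(4 jobs) = 2.8760.
Expected ticks from 4 jobs to 2 jobs: 2.8760.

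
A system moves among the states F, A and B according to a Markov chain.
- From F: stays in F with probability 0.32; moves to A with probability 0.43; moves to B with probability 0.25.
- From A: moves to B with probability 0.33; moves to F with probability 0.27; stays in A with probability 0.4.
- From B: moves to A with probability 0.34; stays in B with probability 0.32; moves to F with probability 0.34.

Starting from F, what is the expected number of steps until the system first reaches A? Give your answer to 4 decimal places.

Let t(s) be the expected number of steps to first reach A from state s, with t(A) = 0. Conditioning on the first step:
t(F) = 1 + 0.32·t(F) + 0.25·t(B)
t(B) = 1 + 0.34·t(F) + 0.32·t(B)
Solving: t(F) = 2.4642, t(B) = 2.7027.
Expected steps from F to A: 2.4642.

2.4642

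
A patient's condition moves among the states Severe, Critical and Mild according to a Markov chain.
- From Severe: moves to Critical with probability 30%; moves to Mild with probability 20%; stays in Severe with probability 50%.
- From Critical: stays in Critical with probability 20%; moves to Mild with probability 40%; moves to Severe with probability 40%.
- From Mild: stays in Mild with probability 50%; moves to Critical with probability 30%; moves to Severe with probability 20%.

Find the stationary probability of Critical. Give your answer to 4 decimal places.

Let the stationary distribution be π with π = πP and π_1 + π_2 + π_3 = 1.
π_1 = 0.5·π_1 + 0.4·π_2 + 0.2·π_3
π_2 = 0.3·π_1 + 0.2·π_2 + 0.3·π_3
Solving with the normalization constraint gives π = (0.3636, 0.2727, 0.3636).
So the stationary probability of Critical is 0.2727.

0.2727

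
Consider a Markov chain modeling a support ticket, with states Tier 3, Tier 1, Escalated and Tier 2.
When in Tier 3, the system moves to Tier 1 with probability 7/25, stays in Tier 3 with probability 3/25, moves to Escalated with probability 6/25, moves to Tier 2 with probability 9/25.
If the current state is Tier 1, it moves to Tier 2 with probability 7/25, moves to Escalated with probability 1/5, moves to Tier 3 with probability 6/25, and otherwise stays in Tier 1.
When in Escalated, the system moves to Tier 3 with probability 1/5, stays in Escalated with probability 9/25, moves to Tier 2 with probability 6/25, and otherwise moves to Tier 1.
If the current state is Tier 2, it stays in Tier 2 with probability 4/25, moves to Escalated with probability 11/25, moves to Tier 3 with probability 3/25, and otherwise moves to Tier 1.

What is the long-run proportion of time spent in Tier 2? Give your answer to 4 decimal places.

0.2512

Let the stationary distribution be π with π = πP and π_1 + π_2 + π_3 + π_4 = 1.
π_1 = 0.12·π_1 + 0.24·π_2 + 0.2·π_3 + 0.12·π_4
π_2 = 0.28·π_1 + 0.28·π_2 + 0.2·π_3 + 0.28·π_4
π_3 = 0.24·π_1 + 0.2·π_2 + 0.36·π_3 + 0.44·π_4
Solving with the normalization constraint gives π = (0.1760, 0.2545, 0.3182, 0.2512).
So the stationary probability of Tier 2 is 0.2512.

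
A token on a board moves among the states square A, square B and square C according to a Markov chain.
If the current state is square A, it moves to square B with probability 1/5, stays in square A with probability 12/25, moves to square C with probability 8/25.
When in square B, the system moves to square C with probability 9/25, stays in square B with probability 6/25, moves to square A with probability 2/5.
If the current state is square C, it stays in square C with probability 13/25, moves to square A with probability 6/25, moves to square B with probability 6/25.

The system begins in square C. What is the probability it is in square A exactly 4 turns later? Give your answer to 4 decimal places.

Propagate the distribution vector 4 turns from square C.
After 0 turns: (0.0000, 0.0000, 1.0000)
After 1 turn: (0.2400, 0.2400, 0.5200)
After 2 turns: (0.3360, 0.2304, 0.4336)
After 3 turns: (0.3575, 0.2266, 0.4159)
After 4 turns: (0.3621, 0.2257, 0.4122)
P(in square A after 4 turns) = 0.3621

0.3621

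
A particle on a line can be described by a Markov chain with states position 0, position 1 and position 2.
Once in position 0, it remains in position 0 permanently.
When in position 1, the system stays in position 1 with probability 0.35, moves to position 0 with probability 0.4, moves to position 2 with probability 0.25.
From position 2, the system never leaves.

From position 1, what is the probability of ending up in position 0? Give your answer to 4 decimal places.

Let h(s) be the probability of absorption at position 0 starting from transient state s. Then h(position 0) = 1 and h(position 2) = 0. By first-step analysis:
h(position 1) = 0.4·1 + 0.35·h(position 1) + 0.25·0
Solving: h(position 1) = 0.6154.
Starting from position 1, the probability is 0.6154.

0.6154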